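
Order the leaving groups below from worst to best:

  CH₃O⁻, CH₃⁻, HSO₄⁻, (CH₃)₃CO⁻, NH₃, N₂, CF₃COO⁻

CH₃⁻ < (CH₃)₃CO⁻ < CH₃O⁻ < NH₃ < CF₃COO⁻ < HSO₄⁻ < N₂

N₂: no meaningful conjugate acid; N₂ departs as an exceptionally stable neutral molecule
HSO₄⁻: pKₐ(H₂SO₄) ≈ -3
CF₃COO⁻: pKₐ(CF₃COOH) ≈ 0.2
NH₃: pKₐ(NH₄⁺) ≈ 9.2
CH₃O⁻: pKₐ(CH₃OH) ≈ 15.5
(CH₃)₃CO⁻: pKₐ(t-BuOH) ≈ 18
CH₃⁻: pKₐ(CH₄) ≈ 48
Listed from poorest to best leaving group as asked.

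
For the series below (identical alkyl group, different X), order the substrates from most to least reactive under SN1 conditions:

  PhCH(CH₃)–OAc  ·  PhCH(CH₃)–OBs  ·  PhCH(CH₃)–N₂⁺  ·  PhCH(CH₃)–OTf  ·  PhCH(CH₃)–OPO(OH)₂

PhCH(CH₃)–N₂⁺ > PhCH(CH₃)–OTf > PhCH(CH₃)–OBs > PhCH(CH₃)–OPO(OH)₂ > PhCH(CH₃)–OAc

With the same alkyl group throughout, only the leaving group differentiates the rates.
A good leaving group is a weak base: the lower the pKₐ of its conjugate acid, the more readily it departs.
PhCH(CH₃)–N₂⁺ loses N₂: no meaningful conjugate acid; N₂ departs as an exceptionally stable neutral molecule
PhCH(CH₃)–OTf loses OTf⁻: pKₐ(CF₃SO₃H (triflic acid)) ≈ -14
PhCH(CH₃)–OBs loses OBs⁻: pKₐ(p-BrC₆H₄SO₃H) ≈ -2.8
PhCH(CH₃)–OPO(OH)₂ loses H₂PO₄⁻: pKₐ(H₃PO₄) ≈ 2.1
PhCH(CH₃)–OAc loses AcO⁻: pKₐ(CH₃COOH) ≈ 4.8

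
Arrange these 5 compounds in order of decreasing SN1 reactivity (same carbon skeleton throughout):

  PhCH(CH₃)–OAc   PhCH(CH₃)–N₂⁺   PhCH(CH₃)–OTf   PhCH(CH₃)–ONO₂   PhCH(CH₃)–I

With the same alkyl group throughout, only the leaving group differentiates the rates.
A good leaving group is a weak base: the lower the pKₐ of its conjugate acid, the more readily it departs.
PhCH(CH₃)–N₂⁺ loses N₂: no meaningful conjugate acid; N₂ departs as an exceptionally stable neutral molecule
PhCH(CH₃)–OTf loses OTf⁻: pKₐ(CF₃SO₃H (triflic acid)) ≈ -14
PhCH(CH₃)–I loses I⁻: pKₐ(HI) ≈ -10
PhCH(CH₃)–ONO₂ loses NO₃⁻: pKₐ(HNO₃) ≈ -1.3
PhCH(CH₃)–OAc loses AcO⁻: pKₐ(CH₃COOH) ≈ 4.8

PhCH(CH₃)–N₂⁺ > PhCH(CH₃)–OTf > PhCH(CH₃)–I > PhCH(CH₃)–ONO₂ > PhCH(CH₃)–OAc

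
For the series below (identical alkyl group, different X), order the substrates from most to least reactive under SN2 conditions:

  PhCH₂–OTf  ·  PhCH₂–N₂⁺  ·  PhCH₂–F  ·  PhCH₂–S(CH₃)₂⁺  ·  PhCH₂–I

The skeletons are identical, so relative rate is governed entirely by leaving-group ability.
A good leaving group is a weak base: the lower the pKₐ of its conjugate acid, the more readily it departs.
PhCH₂–N₂⁺ loses N₂: no meaningful conjugate acid; N₂ departs as an exceptionally stable neutral molecule
PhCH₂–OTf loses OTf⁻: pKₐ(CF₃SO₃H (triflic acid)) ≈ -14
PhCH₂–I loses I⁻: pKₐ(HI) ≈ -10
PhCH₂–S(CH₃)₂⁺ loses SR'₂: pKₐ(R'₂SH⁺) ≈ -7
PhCH₂–F loses F⁻: pKₐ(HF) ≈ 3.2

PhCH₂–N₂⁺ > PhCH₂–OTf > PhCH₂–I > PhCH₂–S(CH₃)₂⁺ > PhCH₂–F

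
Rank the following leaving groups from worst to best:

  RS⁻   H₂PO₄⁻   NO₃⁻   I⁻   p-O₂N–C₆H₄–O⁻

I⁻: pKₐ(HI) ≈ -10 — large, highly polarisable; very weak base
NO₃⁻: pKₐ(HNO₃) ≈ -1.3
H₂PO₄⁻: pKₐ(H₃PO₄) ≈ 2.1 — moderate base; biological leaving group after further activation
p-O₂N–C₆H₄–O⁻: pKₐ(p-nitrophenol) ≈ 7.2 — nitro group delocalises the charge; the classic chromogenic LG
RS⁻: pKₐ(RSH (a thiol)) ≈ 10.5
Listed from poorest to best leaving group as asked.

RS⁻ < p-O₂N–C₆H₄–O⁻ < H₂PO₄⁻ < NO₃⁻ < I⁻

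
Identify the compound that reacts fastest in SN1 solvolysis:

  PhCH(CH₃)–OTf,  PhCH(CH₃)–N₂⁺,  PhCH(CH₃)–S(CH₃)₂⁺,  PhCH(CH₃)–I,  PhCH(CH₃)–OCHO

Identical carbon frameworks mean the comparison reduces to leaving-group quality.
Rank by basicity of the departing species: weakest base leaves most easily.
PhCH(CH₃)–N₂⁺ loses N₂: no meaningful conjugate acid; N₂ departs as an exceptionally stable neutral molecule
PhCH(CH₃)–OTf loses OTf⁻: pKₐ(CF₃SO₃H (triflic acid)) ≈ -14
PhCH(CH₃)–I loses I⁻: pKₐ(HI) ≈ -10
PhCH(CH₃)–S(CH₃)₂⁺ loses SR'₂: pKₐ(R'₂SH⁺) ≈ -7
PhCH(CH₃)–OCHO loses HCOO⁻: pKₐ(HCOOH) ≈ 3.8

PhCH(CH₃)–N₂⁺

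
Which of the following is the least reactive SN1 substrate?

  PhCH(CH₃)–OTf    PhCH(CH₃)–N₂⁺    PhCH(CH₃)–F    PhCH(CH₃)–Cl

PhCH(CH₃)–F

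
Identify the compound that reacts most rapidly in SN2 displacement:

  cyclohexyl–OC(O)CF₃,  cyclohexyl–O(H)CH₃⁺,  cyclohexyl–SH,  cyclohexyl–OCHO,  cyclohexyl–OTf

Identical carbon frameworks mean the comparison reduces to leaving-group quality.
A good leaving group is a weak base: the lower the pKₐ of its conjugate acid, the more readily it departs.
cyclohexyl–OTf loses OTf⁻: pKₐ(CF₃SO₃H (triflic acid)) ≈ -14
cyclohexyl–O(H)CH₃⁺ loses R'OH: pKₐ(R'OH₂⁺) ≈ -2.4
cyclohexyl–OC(O)CF₃ loses CF₃COO⁻: pKₐ(CF₃COOH) ≈ 0.2
cyclohexyl–OCHO loses HCOO⁻: pKₐ(HCOOH) ≈ 3.8
cyclohexyl–SH loses HS⁻: pKₐ(H₂S) ≈ 7

cyclohexyl–OTf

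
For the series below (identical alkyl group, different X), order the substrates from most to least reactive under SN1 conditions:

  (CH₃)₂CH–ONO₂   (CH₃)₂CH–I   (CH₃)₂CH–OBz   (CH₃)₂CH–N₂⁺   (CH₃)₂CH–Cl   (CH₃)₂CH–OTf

(CH₃)₂CH–N₂⁺ > (CH₃)₂CH–OTf > (CH₃)₂CH–I > (CH₃)₂CH–Cl > (CH₃)₂CH–ONO₂ > (CH₃)₂CH–OBz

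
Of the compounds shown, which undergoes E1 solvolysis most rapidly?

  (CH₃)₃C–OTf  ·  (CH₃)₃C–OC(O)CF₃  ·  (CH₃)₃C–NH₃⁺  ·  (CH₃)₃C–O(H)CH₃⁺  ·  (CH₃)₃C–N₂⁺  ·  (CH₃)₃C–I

(CH₃)₃C–N₂⁺

With the same alkyl group throughout, only the leaving group differentiates the rates.
The more stable X⁻ (or X) is on its own — i.e. the weaker a base it is — the better a leaving group it makes.
(CH₃)₃C–N₂⁺ loses N₂: no meaningful conjugate acid; N₂ departs as an exceptionally stable neutral molecule
(CH₃)₃C–OTf loses OTf⁻: pKₐ(CF₃SO₃H (triflic acid)) ≈ -14
(CH₃)₃C–I loses I⁻: pKₐ(HI) ≈ -10
(CH₃)₃C–O(H)CH₃⁺ loses R'OH: pKₐ(R'OH₂⁺) ≈ -2.4
(CH₃)₃C–OC(O)CF₃ loses CF₃COO⁻: pKₐ(CF₃COOH) ≈ 0.2
(CH₃)₃C–NH₃⁺ loses NH₃: pKₐ(NH₄⁺) ≈ 9.2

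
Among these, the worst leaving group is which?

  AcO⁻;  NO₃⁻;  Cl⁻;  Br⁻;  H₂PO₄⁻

Br⁻: pKₐ(HBr) ≈ -9
Cl⁻: pKₐ(HCl) ≈ -7
NO₃⁻: pKₐ(HNO₃) ≈ -1.3
H₂PO₄⁻: pKₐ(H₃PO₄) ≈ 2.1
AcO⁻: pKₐ(CH₃COOH) ≈ 4.8

AcO⁻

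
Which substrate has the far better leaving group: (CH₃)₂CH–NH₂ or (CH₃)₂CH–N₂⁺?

(CH₃)₂CH–N₂⁺

From (CH₃)₂CH–NH₂ the departing group would be NH₂⁻ (pKₐ(NH₃) ≈ 38). Extremely strong base; never a leaving group.
From (CH₃)₂CH–N₂⁺ the leaving group is N₂ (no meaningful conjugate acid; N₂ departs as an exceptionally stable neutral molecule).
(In practice (CH₃)₂CH–N₂⁺ is made from (CH₃)₂CH–NH₂ by diazotisation (NaNO₂ / HCl, 0 °C), generating a diazonium salt that expels N₂.)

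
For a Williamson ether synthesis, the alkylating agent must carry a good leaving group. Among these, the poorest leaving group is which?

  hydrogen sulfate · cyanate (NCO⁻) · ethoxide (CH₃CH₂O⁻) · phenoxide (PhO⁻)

ethoxide (CH₃CH₂O⁻)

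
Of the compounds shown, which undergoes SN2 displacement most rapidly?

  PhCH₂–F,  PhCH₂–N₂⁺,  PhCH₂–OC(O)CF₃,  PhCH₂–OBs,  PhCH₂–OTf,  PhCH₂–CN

The skeletons are identical, so relative rate is governed entirely by leaving-group ability.
A good leaving group is a weak base: the lower the pKₐ of its conjugate acid, the more readily it departs.
PhCH₂–N₂⁺ loses N₂: no meaningful conjugate acid; N₂ departs as an exceptionally stable neutral molecule
PhCH₂–OTf loses OTf⁻: pKₐ(CF₃SO₃H (triflic acid)) ≈ -14
PhCH₂–OBs loses OBs⁻: pKₐ(p-BrC₆H₄SO₃H) ≈ -2.8
PhCH₂–OC(O)CF₃ loses CF₃COO⁻: pKₐ(CF₃COOH) ≈ 0.2
PhCH₂–F loses F⁻: pKₐ(HF) ≈ 3.2
PhCH₂–CN loses CN⁻: pKₐ(HCN) ≈ 9.2

PhCH₂–N₂⁺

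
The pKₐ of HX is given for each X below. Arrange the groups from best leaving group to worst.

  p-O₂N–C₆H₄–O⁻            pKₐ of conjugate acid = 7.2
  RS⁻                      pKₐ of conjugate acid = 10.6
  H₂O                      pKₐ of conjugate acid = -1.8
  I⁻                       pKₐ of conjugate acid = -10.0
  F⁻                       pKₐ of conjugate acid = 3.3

I⁻ > H₂O > F⁻ > p-O₂N–C₆H₄–O⁻ > RS⁻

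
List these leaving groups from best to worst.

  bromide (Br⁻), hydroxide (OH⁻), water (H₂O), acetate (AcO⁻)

The more stable X⁻ (or X) is on its own — i.e. the weaker a base it is — the better a leaving group it makes.
bromide (Br⁻): pKₐ(HBr) ≈ -9
water (H₂O): pKₐ(H₃O⁺) ≈ -1.7
acetate (AcO⁻): pKₐ(CH₃COOH) ≈ 4.8
hydroxide (OH⁻): pKₐ(H₂O) ≈ 15.7 — strong base; essentially never leaves without prior activation

bromide (Br⁻) > water (H₂O) > acetate (AcO⁻) > hydroxide (OH⁻)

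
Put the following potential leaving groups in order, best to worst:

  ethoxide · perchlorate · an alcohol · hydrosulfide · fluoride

perchlorate > an alcohol > fluoride > hydrosulfide > ethoxide

A good leaving group is a weak base: the lower the pKₐ of its conjugate acid, the more readily it departs.
perchlorate: pKₐ(HClO₄) ≈ -10 — extremely weak base; rarely used for safety reasons
an alcohol: pKₐ(R'OH₂⁺) ≈ -2.4 — neutral; leaves from a protonated ether (an oxonium ion, R–O(H)R'⁺)
fluoride: pKₐ(HF) ≈ 3.2
hydrosulfide: pKₐ(H₂S) ≈ 7 — larger and more polarisable than the oxygen analogue
ethoxide: pKₐ(CH₃CH₂OH) ≈ 16 — strong base; alkoxides do not leave unassisted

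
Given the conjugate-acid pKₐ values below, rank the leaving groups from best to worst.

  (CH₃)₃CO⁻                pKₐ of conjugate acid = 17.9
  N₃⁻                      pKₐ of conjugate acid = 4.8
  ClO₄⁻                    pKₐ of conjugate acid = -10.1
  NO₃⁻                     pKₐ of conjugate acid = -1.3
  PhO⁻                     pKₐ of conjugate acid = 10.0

ClO₄⁻ > NO₃⁻ > N₃⁻ > PhO⁻ > (CH₃)₃CO⁻

Lower conjugate-acid pKₐ ⇒ weaker base ⇒ better leaving group.
Sorting by the given values: ClO₄⁻ (-10.1), NO₃⁻ (-1.3), N₃⁻ (4.8), PhO⁻ (10.0), (CH₃)₃CO⁻ (17.9).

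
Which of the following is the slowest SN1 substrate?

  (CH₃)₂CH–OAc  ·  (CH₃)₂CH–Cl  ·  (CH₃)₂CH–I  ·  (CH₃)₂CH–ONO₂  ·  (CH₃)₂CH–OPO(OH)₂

The skeletons are identical, so relative rate is governed entirely by leaving-group ability.
Rank by basicity of the departing species: weakest base leaves most easily.
(CH₃)₂CH–I loses I⁻: pKₐ(HI) ≈ -10
(CH₃)₂CH–Cl loses Cl⁻: pKₐ(HCl) ≈ -7
(CH₃)₂CH–ONO₂ loses NO₃⁻: pKₐ(HNO₃) ≈ -1.3
(CH₃)₂CH–OPO(OH)₂ loses H₂PO₄⁻: pKₐ(H₃PO₄) ≈ 2.1
(CH₃)₂CH–OAc loses AcO⁻: pKₐ(CH₃COOH) ≈ 4.8

(CH₃)₂CH–OAc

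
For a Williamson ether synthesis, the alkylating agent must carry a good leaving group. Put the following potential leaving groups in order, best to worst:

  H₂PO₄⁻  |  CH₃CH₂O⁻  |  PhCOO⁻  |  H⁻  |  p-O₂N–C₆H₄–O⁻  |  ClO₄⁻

ClO₄⁻: pKₐ(HClO₄) ≈ -10
H₂PO₄⁻: pKₐ(H₃PO₄) ≈ 2.1
PhCOO⁻: pKₐ(C₆H₅COOH) ≈ 4.2
p-O₂N–C₆H₄–O⁻: pKₐ(p-nitrophenol) ≈ 7.2
CH₃CH₂O⁻: pKₐ(CH₃CH₂OH) ≈ 16
H⁻: pKₐ(H₂) ≈ 36

ClO₄⁻ > H₂PO₄⁻ > PhCOO⁻ > p-O₂N–C₆H₄–O⁻ > CH₃CH₂O⁻ > H⁻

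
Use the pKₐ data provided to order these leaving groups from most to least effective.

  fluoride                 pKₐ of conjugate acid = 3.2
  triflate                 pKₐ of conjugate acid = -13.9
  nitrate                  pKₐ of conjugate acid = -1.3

triflate > nitrate > fluoride

Lower conjugate-acid pKₐ ⇒ weaker base ⇒ better leaving group.
Sorting by the given values: triflate (-13.9), nitrate (-1.3), fluoride (3.2).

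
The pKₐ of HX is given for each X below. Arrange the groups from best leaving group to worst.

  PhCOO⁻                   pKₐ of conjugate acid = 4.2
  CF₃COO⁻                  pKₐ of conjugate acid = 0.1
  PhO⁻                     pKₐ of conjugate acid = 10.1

CF₃COO⁻ > PhCOO⁻ > PhO⁻

Lower conjugate-acid pKₐ ⇒ weaker base ⇒ better leaving group.
Sorting by the given values: CF₃COO⁻ (0.1), PhCOO⁻ (4.2), PhO⁻ (10.1).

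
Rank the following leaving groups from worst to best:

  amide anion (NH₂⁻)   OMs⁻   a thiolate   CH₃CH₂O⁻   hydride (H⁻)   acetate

The more stable X⁻ (or X) is on its own — i.e. the weaker a base it is — the better a leaving group it makes.
OMs⁻: pKₐ(CH₃SO₃H (MsOH)) ≈ -1.9
acetate: pKₐ(CH₃COOH) ≈ 4.8
a thiolate: pKₐ(RSH (a thiol)) ≈ 10.5
CH₃CH₂O⁻: pKₐ(CH₃CH₂OH) ≈ 16 — strong base; alkoxides do not leave unassisted
hydride (H⁻): pKₐ(H₂) ≈ 36 — extremely strong base; leaves only in special hydride-transfer contexts
amide anion (NH₂⁻): pKₐ(NH₃) ≈ 38 — extremely strong base; never a leaving group
Listed from poorest to best leaving group as asked.

amide anion (NH₂⁻) < hydride (H⁻) < CH₃CH₂O⁻ < a thiolate < acetate < OMs⁻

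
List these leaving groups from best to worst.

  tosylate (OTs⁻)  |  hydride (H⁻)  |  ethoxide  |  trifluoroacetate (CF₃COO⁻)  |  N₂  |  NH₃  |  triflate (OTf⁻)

N₂ > triflate (OTf⁻) > tosylate (OTs⁻) > trifluoroacetate (CF₃COO⁻) > NH₃ > ethoxide > hydride (H⁻)

N₂: no meaningful conjugate acid; N₂ departs as an exceptionally stable neutral molecule
triflate (OTf⁻): pKₐ(CF₃SO₃H (triflic acid)) ≈ -14 — charge spread over three oxygens and a CF₃ group; the premier leaving group in synthesis
tosylate (OTs⁻): pKₐ(p-CH₃C₆H₄SO₃H (TsOH)) ≈ -2.8
trifluoroacetate (CF₃COO⁻): pKₐ(CF₃COOH) ≈ 0.2 — strongly electron-withdrawing CF₃ stabilises the carboxylate
NH₃: pKₐ(NH₄⁺) ≈ 9.2 — neutral but moderately basic; leaves from R–NH₃⁺
ethoxide: pKₐ(CH₃CH₂OH) ≈ 16 — strong base; alkoxides do not leave unassisted
hydride (H⁻): pKₐ(H₂) ≈ 36 — extremely strong base; leaves only in special hydride-transfer contexts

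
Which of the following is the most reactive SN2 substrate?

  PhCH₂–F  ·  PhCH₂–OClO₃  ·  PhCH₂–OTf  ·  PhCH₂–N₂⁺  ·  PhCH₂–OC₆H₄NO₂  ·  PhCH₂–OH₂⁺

Same R in every case — rank the leaving groups.
A good leaving group is a weak base: the lower the pKₐ of its conjugate acid, the more readily it departs.
PhCH₂–N₂⁺ loses N₂: no meaningful conjugate acid; N₂ departs as an exceptionally stable neutral molecule
PhCH₂–OTf loses OTf⁻: pKₐ(CF₃SO₃H (triflic acid)) ≈ -14
PhCH₂–OClO₃ loses ClO₄⁻: pKₐ(HClO₄) ≈ -10
PhCH₂–OH₂⁺ loses H₂O: pKₐ(H₃O⁺) ≈ -1.7
PhCH₂–F loses F⁻: pKₐ(HF) ≈ 3.2
PhCH₂–OC₆H₄NO₂ loses p-O₂N–C₆H₄–O⁻: pKₐ(p-nitrophenol) ≈ 7.2

PhCH₂–N₂⁺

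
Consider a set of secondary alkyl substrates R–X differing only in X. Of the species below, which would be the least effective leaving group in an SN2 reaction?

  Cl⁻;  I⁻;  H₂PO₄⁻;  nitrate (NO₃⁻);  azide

azide

The more stable X⁻ (or X) is on its own — i.e. the weaker a base it is — the better a leaving group it makes.
I⁻: pKₐ(HI) ≈ -10
Cl⁻: pKₐ(HCl) ≈ -7
nitrate (NO₃⁻): pKₐ(HNO₃) ≈ -1.3
H₂PO₄⁻: pKₐ(H₃PO₄) ≈ 2.1
azide: pKₐ(HN₃) ≈ 4.7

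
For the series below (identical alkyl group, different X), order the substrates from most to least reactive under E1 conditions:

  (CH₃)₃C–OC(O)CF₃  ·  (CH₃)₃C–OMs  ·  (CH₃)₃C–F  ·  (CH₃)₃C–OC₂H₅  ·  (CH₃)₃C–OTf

(CH₃)₃C–OTf > (CH₃)₃C–OMs > (CH₃)₃C–OC(O)CF₃ > (CH₃)₃C–F > (CH₃)₃C–OC₂H₅

Same R in every case — rank the leaving groups.
The more stable X⁻ (or X) is on its own — i.e. the weaker a base it is — the better a leaving group it makes.
(CH₃)₃C–OTf loses OTf⁻: pKₐ(CF₃SO₃H (triflic acid)) ≈ -14
(CH₃)₃C–OMs loses OMs⁻: pKₐ(CH₃SO₃H (MsOH)) ≈ -1.9
(CH₃)₃C–OC(O)CF₃ loses CF₃COO⁻: pKₐ(CF₃COOH) ≈ 0.2
(CH₃)₃C–F loses F⁻: pKₐ(HF) ≈ 3.2
(CH₃)₃C–OC₂H₅ loses CH₃CH₂O⁻: pKₐ(CH₃CH₂OH) ≈ 16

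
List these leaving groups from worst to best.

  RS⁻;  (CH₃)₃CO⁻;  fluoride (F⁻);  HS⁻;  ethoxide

(CH₃)₃CO⁻ < ethoxide < RS⁻ < HS⁻ < fluoride (F⁻)

fluoride (F⁻): pKₐ(HF) ≈ 3.2 — small and strongly basic; the poor halide leaving group
HS⁻: pKₐ(H₂S) ≈ 7
RS⁻: pKₐ(RSH (a thiol)) ≈ 10.5
ethoxide: pKₐ(CH₃CH₂OH) ≈ 16 — strong base; alkoxides do not leave unassisted
(CH₃)₃CO⁻: pKₐ(t-BuOH) ≈ 18
The question asks for worst first, so the sequence is read in increasing leaving-group ability.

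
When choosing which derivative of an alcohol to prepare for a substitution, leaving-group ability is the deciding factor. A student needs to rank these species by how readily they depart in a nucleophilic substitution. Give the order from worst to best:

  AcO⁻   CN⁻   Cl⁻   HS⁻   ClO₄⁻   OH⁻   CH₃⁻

ClO₄⁻: pKₐ(HClO₄) ≈ -10 — extremely weak base; rarely used for safety reasons
Cl⁻: pKₐ(HCl) ≈ -7
AcO⁻: pKₐ(CH₃COOH) ≈ 4.8
HS⁻: pKₐ(H₂S) ≈ 7
CN⁻: pKₐ(HCN) ≈ 9.2 — sp carbon stabilises the charge somewhat, but still a poor LG
OH⁻: pKₐ(H₂O) ≈ 15.7 — strong base; essentially never leaves without prior activation
CH₃⁻: pKₐ(CH₄) ≈ 48 — unstabilised carbanion; the worst conceivable leaving group
Listed from poorest to best leaving group as asked.

CH₃⁻ < OH⁻ < CN⁻ < HS⁻ < AcO⁻ < Cl⁻ < ClO₄⁻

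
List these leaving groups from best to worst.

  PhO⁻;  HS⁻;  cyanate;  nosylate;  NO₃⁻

nosylate > NO₃⁻ > cyanate > HS⁻ > PhO⁻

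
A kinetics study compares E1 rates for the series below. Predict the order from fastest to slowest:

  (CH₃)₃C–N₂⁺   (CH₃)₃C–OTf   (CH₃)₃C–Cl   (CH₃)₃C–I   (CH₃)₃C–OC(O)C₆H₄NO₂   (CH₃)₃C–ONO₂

(CH₃)₃C–N₂⁺ > (CH₃)₃C–OTf > (CH₃)₃C–I > (CH₃)₃C–Cl > (CH₃)₃C–ONO₂ > (CH₃)₃C–OC(O)C₆H₄NO₂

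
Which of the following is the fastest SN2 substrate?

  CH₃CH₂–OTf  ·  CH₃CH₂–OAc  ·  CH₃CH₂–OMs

With the same alkyl group throughout, only the leaving group differentiates the rates.
The more stable X⁻ (or X) is on its own — i.e. the weaker a base it is — the better a leaving group it makes.
CH₃CH₂–OTf loses OTf⁻: pKₐ(CF₃SO₃H (triflic acid)) ≈ -14
CH₃CH₂–OMs loses OMs⁻: pKₐ(CH₃SO₃H (MsOH)) ≈ -1.9
CH₃CH₂–OAc loses AcO⁻: pKₐ(CH₃COOH) ≈ 4.8

CH₃CH₂–OTf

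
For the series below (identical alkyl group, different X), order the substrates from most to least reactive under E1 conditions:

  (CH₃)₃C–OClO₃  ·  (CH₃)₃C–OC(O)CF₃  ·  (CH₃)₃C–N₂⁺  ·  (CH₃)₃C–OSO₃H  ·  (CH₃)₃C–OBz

With the same alkyl group throughout, only the leaving group differentiates the rates.
Leaving-group ability tracks the stability of the departed species; conjugate-acid pKₐ is the usual yardstick (lower pKₐ → better LG).
(CH₃)₃C–N₂⁺ loses N₂: no meaningful conjugate acid; N₂ departs as an exceptionally stable neutral molecule
(CH₃)₃C–OClO₃ loses ClO₄⁻: pKₐ(HClO₄) ≈ -10
(CH₃)₃C–OSO₃H loses HSO₄⁻: pKₐ(H₂SO₄) ≈ -3
(CH₃)₃C–OC(O)CF₃ loses CF₃COO⁻: pKₐ(CF₃COOH) ≈ 0.2
(CH₃)₃C–OBz loses PhCOO⁻: pKₐ(C₆H₅COOH) ≈ 4.2

(CH₃)₃C–N₂⁺ > (CH₃)₃C–OClO₃ > (CH₃)₃C–OSO₃H > (CH₃)₃C–OC(O)CF₃ > (CH₃)₃C–OBz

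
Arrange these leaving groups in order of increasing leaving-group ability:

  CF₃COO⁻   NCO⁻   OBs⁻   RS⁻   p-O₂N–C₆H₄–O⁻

RS⁻ < p-O₂N–C₆H₄–O⁻ < NCO⁻ < CF₃COO⁻ < OBs⁻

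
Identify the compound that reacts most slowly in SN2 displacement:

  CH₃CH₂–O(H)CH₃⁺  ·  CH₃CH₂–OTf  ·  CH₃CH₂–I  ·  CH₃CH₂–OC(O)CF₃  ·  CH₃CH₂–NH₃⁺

CH₃CH₂–NH₃⁺

The skeletons are identical, so relative rate is governed entirely by leaving-group ability.
The more stable X⁻ (or X) is on its own — i.e. the weaker a base it is — the better a leaving group it makes.
CH₃CH₂–OTf loses OTf⁻: pKₐ(CF₃SO₃H (triflic acid)) ≈ -14
CH₃CH₂–I loses I⁻: pKₐ(HI) ≈ -10
CH₃CH₂–O(H)CH₃⁺ loses R'OH: pKₐ(R'OH₂⁺) ≈ -2.4
CH₃CH₂–OC(O)CF₃ loses CF₃COO⁻: pKₐ(CF₃COOH) ≈ 0.2
CH₃CH₂–NH₃⁺ loses NH₃: pKₐ(NH₄⁺) ≈ 9.2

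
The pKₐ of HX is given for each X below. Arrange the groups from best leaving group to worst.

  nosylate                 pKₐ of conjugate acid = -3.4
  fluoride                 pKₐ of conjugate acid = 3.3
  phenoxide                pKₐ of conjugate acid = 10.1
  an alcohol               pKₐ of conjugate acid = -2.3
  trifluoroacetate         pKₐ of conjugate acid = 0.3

Lower conjugate-acid pKₐ ⇒ weaker base ⇒ better leaving group.
Sorting by the given values: nosylate (-3.4), an alcohol (-2.3), trifluoroacetate (0.3), fluoride (3.3), phenoxide (10.1).

nosylate > an alcohol > trifluoroacetate > fluoride > phenoxide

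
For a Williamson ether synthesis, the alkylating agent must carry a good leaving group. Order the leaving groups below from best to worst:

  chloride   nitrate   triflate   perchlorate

triflate > perchlorate > chloride > nitrate

Leaving-group ability tracks the stability of the departed species; conjugate-acid pKₐ is the usual yardstick (lower pKₐ → better LG).
triflate: pKₐ(CF₃SO₃H (triflic acid)) ≈ -14 — charge spread over three oxygens and a CF₃ group; the premier leaving group in synthesis
perchlorate: pKₐ(HClO₄) ≈ -10
chloride: pKₐ(HCl) ≈ -7
nitrate: pKₐ(HNO₃) ≈ -1.3 — resonance-delocalised over three oxygens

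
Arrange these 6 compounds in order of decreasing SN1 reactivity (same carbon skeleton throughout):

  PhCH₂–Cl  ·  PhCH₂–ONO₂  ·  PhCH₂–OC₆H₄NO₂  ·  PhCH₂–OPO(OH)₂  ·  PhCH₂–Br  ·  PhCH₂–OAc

Same R in every case — rank the leaving groups.
The more stable X⁻ (or X) is on its own — i.e. the weaker a base it is — the better a leaving group it makes.
PhCH₂–Br loses Br⁻: pKₐ(HBr) ≈ -9
PhCH₂–Cl loses Cl⁻: pKₐ(HCl) ≈ -7
PhCH₂–ONO₂ loses NO₃⁻: pKₐ(HNO₃) ≈ -1.3
PhCH₂–OPO(OH)₂ loses H₂PO₄⁻: pKₐ(H₃PO₄) ≈ 2.1
PhCH₂–OAc loses AcO⁻: pKₐ(CH₃COOH) ≈ 4.8
PhCH₂–OC₆H₄NO₂ loses p-O₂N–C₆H₄–O⁻: pKₐ(p-nitrophenol) ≈ 7.2

PhCH₂–Br > PhCH₂–Cl > PhCH₂–ONO₂ > PhCH₂–OPO(OH)₂ > PhCH₂–OAc > PhCH₂–OC₆H₄NO₂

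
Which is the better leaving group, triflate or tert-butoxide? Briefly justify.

triflate

triflate is the better leaving group.
pKₐ(CF₃SO₃H (triflic acid)) ≈ -14 versus pKₐ(t-BuOH) ≈ 18: triflate is the much weaker base.
Charge spread over three oxygens and a CF₃ group; the premier leaving group in synthesis.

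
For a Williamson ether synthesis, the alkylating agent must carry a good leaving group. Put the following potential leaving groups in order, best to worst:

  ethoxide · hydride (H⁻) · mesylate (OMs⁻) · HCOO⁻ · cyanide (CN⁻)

The more stable X⁻ (or X) is on its own — i.e. the weaker a base it is — the better a leaving group it makes.
mesylate (OMs⁻): pKₐ(CH₃SO₃H (MsOH)) ≈ -1.9
HCOO⁻: pKₐ(HCOOH) ≈ 3.8 — resonance-stabilised carboxylate
cyanide (CN⁻): pKₐ(HCN) ≈ 9.2 — sp carbon stabilises the charge somewhat, but still a poor LG
ethoxide: pKₐ(CH₃CH₂OH) ≈ 16 — strong base; alkoxides do not leave unassisted
hydride (H⁻): pKₐ(H₂) ≈ 36

mesylate (OMs⁻) > HCOO⁻ > cyanide (CN⁻) > ethoxide > hydride (H⁻)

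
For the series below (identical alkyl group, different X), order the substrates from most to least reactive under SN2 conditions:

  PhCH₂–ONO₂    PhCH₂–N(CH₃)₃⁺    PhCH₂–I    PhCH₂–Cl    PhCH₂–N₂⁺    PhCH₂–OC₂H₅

PhCH₂–N₂⁺ > PhCH₂–I > PhCH₂–Cl > PhCH₂–ONO₂ > PhCH₂–N(CH₃)₃⁺ > PhCH₂–OC₂H₅

Identical carbon frameworks mean the comparison reduces to leaving-group quality.
Leaving-group ability tracks the stability of the departed species; conjugate-acid pKₐ is the usual yardstick (lower pKₐ → better LG).
PhCH₂–N₂⁺ loses N₂: no meaningful conjugate acid; N₂ departs as an exceptionally stable neutral molecule
PhCH₂–I loses I⁻: pKₐ(HI) ≈ -10
PhCH₂–Cl loses Cl⁻: pKₐ(HCl) ≈ -7
PhCH₂–ONO₂ loses NO₃⁻: pKₐ(HNO₃) ≈ -1.3
PhCH₂–N(CH₃)₃⁺ loses NR'₃: pKₐ(R'₃NH⁺) ≈ 10.7
PhCH₂–OC₂H₅ loses CH₃CH₂O⁻: pKₐ(CH₃CH₂OH) ≈ 16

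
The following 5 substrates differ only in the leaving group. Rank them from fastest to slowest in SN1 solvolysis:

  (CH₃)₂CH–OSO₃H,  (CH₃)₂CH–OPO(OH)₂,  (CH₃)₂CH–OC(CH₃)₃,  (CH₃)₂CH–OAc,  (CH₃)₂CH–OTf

(CH₃)₂CH–OTf > (CH₃)₂CH–OSO₃H > (CH₃)₂CH–OPO(OH)₂ > (CH₃)₂CH–OAc > (CH₃)₂CH–OC(CH₃)₃

Identical carbon frameworks mean the comparison reduces to leaving-group quality.
Rank by basicity of the departing species: weakest base leaves most easily.
(CH₃)₂CH–OTf loses OTf⁻: pKₐ(CF₃SO₃H (triflic acid)) ≈ -14
(CH₃)₂CH–OSO₃H loses HSO₄⁻: pKₐ(H₂SO₄) ≈ -3
(CH₃)₂CH–OPO(OH)₂ loses H₂PO₄⁻: pKₐ(H₃PO₄) ≈ 2.1
(CH₃)₂CH–OAc loses AcO⁻: pKₐ(CH₃COOH) ≈ 4.8
(CH₃)₂CH–OC(CH₃)₃ loses (CH₃)₃CO⁻: pKₐ(t-BuOH) ≈ 18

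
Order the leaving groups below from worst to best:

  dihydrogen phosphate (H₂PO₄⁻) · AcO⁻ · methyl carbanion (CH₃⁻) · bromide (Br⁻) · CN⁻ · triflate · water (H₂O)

methyl carbanion (CH₃⁻) < CN⁻ < AcO⁻ < dihydrogen phosphate (H₂PO₄⁻) < water (H₂O) < bromide (Br⁻) < triflate

A good leaving group is a weak base: the lower the pKₐ of its conjugate acid, the more readily it departs.
triflate: pKₐ(CF₃SO₃H (triflic acid)) ≈ -14
bromide (Br⁻): pKₐ(HBr) ≈ -9 — weak base; good leaving group
water (H₂O): pKₐ(H₃O⁺) ≈ -1.7
dihydrogen phosphate (H₂PO₄⁻): pKₐ(H₃PO₄) ≈ 2.1 — moderate base; biological leaving group after further activation
AcO⁻: pKₐ(CH₃COOH) ≈ 4.8 — resonance-stabilised but still a weak base
CN⁻: pKₐ(HCN) ≈ 9.2
methyl carbanion (CH₃⁻): pKₐ(CH₄) ≈ 48 — unstabilised carbanion; the worst conceivable leaving group
The question asks for worst first, so the sequence is read in increasing leaving-group ability.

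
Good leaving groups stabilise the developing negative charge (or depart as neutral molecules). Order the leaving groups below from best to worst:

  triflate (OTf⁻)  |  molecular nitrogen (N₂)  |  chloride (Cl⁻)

Leaving-group ability tracks the stability of the departed species; conjugate-acid pKₐ is the usual yardstick (lower pKₐ → better LG).
molecular nitrogen (N₂): no meaningful conjugate acid; N₂ departs as an exceptionally stable neutral molecule
triflate (OTf⁻): pKₐ(CF₃SO₃H (triflic acid)) ≈ -14 — charge spread over three oxygens and a CF₃ group; the premier leaving group in synthesis
chloride (Cl⁻): pKₐ(HCl) ≈ -7

molecular nitrogen (N₂) > triflate (OTf⁻) > chloride (Cl⁻)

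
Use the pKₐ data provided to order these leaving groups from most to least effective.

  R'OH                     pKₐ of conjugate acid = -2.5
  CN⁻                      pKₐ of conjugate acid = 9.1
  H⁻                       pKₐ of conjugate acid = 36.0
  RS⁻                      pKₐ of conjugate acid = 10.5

R'OH > CN⁻ > RS⁻ > H⁻

Lower conjugate-acid pKₐ ⇒ weaker base ⇒ better leaving group.
Sorting by the given values: R'OH (-2.5), CN⁻ (9.1), RS⁻ (10.5), H⁻ (36.0).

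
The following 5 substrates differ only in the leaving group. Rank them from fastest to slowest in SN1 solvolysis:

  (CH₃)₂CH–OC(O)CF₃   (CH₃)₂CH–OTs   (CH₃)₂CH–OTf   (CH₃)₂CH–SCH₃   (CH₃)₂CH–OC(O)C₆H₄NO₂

(CH₃)₂CH–OTf > (CH₃)₂CH–OTs > (CH₃)₂CH–OC(O)CF₃ > (CH₃)₂CH–OC(O)C₆H₄NO₂ > (CH₃)₂CH–SCH₃

The skeletons are identical, so relative rate is governed entirely by leaving-group ability.
The more stable X⁻ (or X) is on its own — i.e. the weaker a base it is — the better a leaving group it makes.
(CH₃)₂CH–OTf loses OTf⁻: pKₐ(CF₃SO₃H (triflic acid)) ≈ -14
(CH₃)₂CH–OTs loses OTs⁻: pKₐ(p-CH₃C₆H₄SO₃H (TsOH)) ≈ -2.8
(CH₃)₂CH–OC(O)CF₃ loses CF₃COO⁻: pKₐ(CF₃COOH) ≈ 0.2
(CH₃)₂CH–OC(O)C₆H₄NO₂ loses p-O₂N–C₆H₄–COO⁻: pKₐ(p-nitrobenzoic acid) ≈ 3.4
(CH₃)₂CH–SCH₃ loses RS⁻: pKₐ(RSH (a thiol)) ≈ 10.5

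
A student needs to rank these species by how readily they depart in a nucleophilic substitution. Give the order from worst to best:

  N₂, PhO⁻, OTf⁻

PhO⁻ < OTf⁻ < N₂

N₂: no meaningful conjugate acid; N₂ departs as an exceptionally stable neutral molecule
OTf⁻: pKₐ(CF₃SO₃H (triflic acid)) ≈ -14
PhO⁻: pKₐ(C₆H₅OH (phenol)) ≈ 10
Listed from poorest to best leaving group as asked.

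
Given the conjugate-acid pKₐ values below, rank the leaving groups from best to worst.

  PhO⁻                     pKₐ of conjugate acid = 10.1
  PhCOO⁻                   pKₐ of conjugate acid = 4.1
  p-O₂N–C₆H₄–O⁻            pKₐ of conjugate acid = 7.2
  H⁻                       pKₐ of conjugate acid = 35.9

Lower conjugate-acid pKₐ ⇒ weaker base ⇒ better leaving group.
Sorting by the given values: PhCOO⁻ (4.1), p-O₂N–C₆H₄–O⁻ (7.2), PhO⁻ (10.1), H⁻ (35.9).

PhCOO⁻ > p-O₂N–C₆H₄–O⁻ > PhO⁻ > H⁻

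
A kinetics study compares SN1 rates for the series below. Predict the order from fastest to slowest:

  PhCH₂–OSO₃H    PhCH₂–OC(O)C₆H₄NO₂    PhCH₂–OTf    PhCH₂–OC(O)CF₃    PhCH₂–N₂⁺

Same R in every case — rank the leaving groups.
The more stable X⁻ (or X) is on its own — i.e. the weaker a base it is — the better a leaving group it makes.
PhCH₂–N₂⁺ loses N₂: no meaningful conjugate acid; N₂ departs as an exceptionally stable neutral molecule
PhCH₂–OTf loses OTf⁻: pKₐ(CF₃SO₃H (triflic acid)) ≈ -14
PhCH₂–OSO₃H loses HSO₄⁻: pKₐ(H₂SO₄) ≈ -3
PhCH₂–OC(O)CF₃ loses CF₃COO⁻: pKₐ(CF₃COOH) ≈ 0.2
PhCH₂–OC(O)C₆H₄NO₂ loses p-O₂N–C₆H₄–COO⁻: pKₐ(p-nitrobenzoic acid) ≈ 3.4

PhCH₂–N₂⁺ > PhCH₂–OTf > PhCH₂–OSO₃H > PhCH₂–OC(O)CF₃ > PhCH₂–OC(O)C₆H₄NO₂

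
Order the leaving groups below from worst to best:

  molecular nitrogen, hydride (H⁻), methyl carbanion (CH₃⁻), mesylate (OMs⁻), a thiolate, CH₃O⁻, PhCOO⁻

methyl carbanion (CH₃⁻) < hydride (H⁻) < CH₃O⁻ < a thiolate < PhCOO⁻ < mesylate (OMs⁻) < molecular nitrogen

Rank by basicity of the departing species: weakest base leaves most easily.
molecular nitrogen: no meaningful conjugate acid; N₂ departs as an exceptionally stable neutral molecule
mesylate (OMs⁻): pKₐ(CH₃SO₃H (MsOH)) ≈ -1.9 — resonance-delocalised alkanesulfonate
PhCOO⁻: pKₐ(C₆H₅COOH) ≈ 4.2
a thiolate: pKₐ(RSH (a thiol)) ≈ 10.5 — moderately basic; rarely leaves without activation
CH₃O⁻: pKₐ(CH₃OH) ≈ 15.5
hydride (H⁻): pKₐ(H₂) ≈ 36 — extremely strong base; leaves only in special hydride-transfer contexts
methyl carbanion (CH₃⁻): pKₐ(CH₄) ≈ 48 — unstabilised carbanion; the worst conceivable leaving group
The question asks for worst first, so the sequence is read in increasing leaving-group ability.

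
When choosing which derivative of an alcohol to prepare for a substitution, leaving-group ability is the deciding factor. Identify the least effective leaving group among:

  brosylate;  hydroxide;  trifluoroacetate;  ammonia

hydroxide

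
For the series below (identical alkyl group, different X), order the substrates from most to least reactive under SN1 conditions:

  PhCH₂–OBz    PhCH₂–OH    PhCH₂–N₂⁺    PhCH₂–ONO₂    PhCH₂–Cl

Same R in every case — rank the leaving groups.
The more stable X⁻ (or X) is on its own — i.e. the weaker a base it is — the better a leaving group it makes.
PhCH₂–N₂⁺ loses N₂: no meaningful conjugate acid; N₂ departs as an exceptionally stable neutral molecule
PhCH₂–Cl loses Cl⁻: pKₐ(HCl) ≈ -7
PhCH₂–ONO₂ loses NO₃⁻: pKₐ(HNO₃) ≈ -1.3
PhCH₂–OBz loses PhCOO⁻: pKₐ(C₆H₅COOH) ≈ 4.2
PhCH₂–OH loses OH⁻: pKₐ(H₂O) ≈ 15.7

PhCH₂–N₂⁺ > PhCH₂–Cl > PhCH₂–ONO₂ > PhCH₂–OBz > PhCH₂–OH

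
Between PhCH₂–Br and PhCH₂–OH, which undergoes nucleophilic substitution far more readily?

From PhCH₂–OH the departing group would be OH⁻ (pKₐ(H₂O) ≈ 15.7). Strong base; essentially never leaves without prior activation.
From PhCH₂–Br the leaving group is Br⁻ (pKₐ(HBr) ≈ -9). Weak base; good leaving group.
(In practice PhCH₂–Br is made from PhCH₂–OH by treatment with PBr₃, replacing the hydroxyl with bromide.)

PhCH₂–Br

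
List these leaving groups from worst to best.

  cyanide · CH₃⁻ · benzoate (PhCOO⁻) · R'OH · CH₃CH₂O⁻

Leaving-group ability tracks the stability of the departed species; conjugate-acid pKₐ is the usual yardstick (lower pKₐ → better LG).
R'OH: pKₐ(R'OH₂⁺) ≈ -2.4 — neutral; leaves from a protonated ether (an oxonium ion, R–O(H)R'⁺)
benzoate (PhCOO⁻): pKₐ(C₆H₅COOH) ≈ 4.2
cyanide: pKₐ(HCN) ≈ 9.2 — sp carbon stabilises the charge somewhat, but still a poor LG
CH₃CH₂O⁻: pKₐ(CH₃CH₂OH) ≈ 16 — strong base; alkoxides do not leave unassisted
CH₃⁻: pKₐ(CH₄) ≈ 48 — unstabilised carbanion; the worst conceivable leaving group
Reversing gives the worst-to-best order requested.

CH₃⁻ < CH₃CH₂O⁻ < cyanide < benzoate (PhCOO⁻) < R'OH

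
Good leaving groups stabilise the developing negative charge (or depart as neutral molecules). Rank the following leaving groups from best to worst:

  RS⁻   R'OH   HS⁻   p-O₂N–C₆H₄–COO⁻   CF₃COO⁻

R'OH > CF₃COO⁻ > p-O₂N–C₆H₄–COO⁻ > HS⁻ > RS⁻

A good leaving group is a weak base: the lower the pKₐ of its conjugate acid, the more readily it departs.
R'OH: pKₐ(R'OH₂⁺) ≈ -2.4 — neutral; leaves from a protonated ether (an oxonium ion, R–O(H)R'⁺)
CF₃COO⁻: pKₐ(CF₃COOH) ≈ 0.2
p-O₂N–C₆H₄–COO⁻: pKₐ(p-nitrobenzoic acid) ≈ 3.4 — electron-withdrawing nitro group stabilises the carboxylate
HS⁻: pKₐ(H₂S) ≈ 7
RS⁻: pKₐ(RSH (a thiol)) ≈ 10.5 — moderately basic; rarely leaves without activation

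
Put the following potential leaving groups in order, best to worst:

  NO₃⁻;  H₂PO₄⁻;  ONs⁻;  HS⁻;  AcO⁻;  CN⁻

ONs⁻ > NO₃⁻ > H₂PO₄⁻ > AcO⁻ > HS⁻ > CN⁻

Leaving-group ability tracks the stability of the departed species; conjugate-acid pKₐ is the usual yardstick (lower pKₐ → better LG).
ONs⁻: pKₐ(p-O₂NC₆H₄SO₃H) ≈ -3.5
NO₃⁻: pKₐ(HNO₃) ≈ -1.3
H₂PO₄⁻: pKₐ(H₃PO₄) ≈ 2.1
AcO⁻: pKₐ(CH₃COOH) ≈ 4.8
HS⁻: pKₐ(H₂S) ≈ 7
CN⁻: pKₐ(HCN) ≈ 9.2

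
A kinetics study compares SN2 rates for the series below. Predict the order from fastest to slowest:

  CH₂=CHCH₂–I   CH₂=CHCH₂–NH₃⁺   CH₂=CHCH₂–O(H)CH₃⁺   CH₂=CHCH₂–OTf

CH₂=CHCH₂–OTf > CH₂=CHCH₂–I > CH₂=CHCH₂–O(H)CH₃⁺ > CH₂=CHCH₂–NH₃⁺

With the same alkyl group throughout, only the leaving group differentiates the rates.
A good leaving group is a weak base: the lower the pKₐ of its conjugate acid, the more readily it departs.
CH₂=CHCH₂–OTf loses OTf⁻: pKₐ(CF₃SO₃H (triflic acid)) ≈ -14
CH₂=CHCH₂–I loses I⁻: pKₐ(HI) ≈ -10
CH₂=CHCH₂–O(H)CH₃⁺ loses R'OH: pKₐ(R'OH₂⁺) ≈ -2.4
CH₂=CHCH₂–NH₃⁺ loses NH₃: pKₐ(NH₄⁺) ≈ 9.2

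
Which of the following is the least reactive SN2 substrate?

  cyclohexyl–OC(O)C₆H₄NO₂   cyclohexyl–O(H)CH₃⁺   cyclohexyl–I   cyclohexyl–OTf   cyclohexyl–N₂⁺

The skeletons are identical, so relative rate is governed entirely by leaving-group ability.
Leaving-group ability tracks the stability of the departed species; conjugate-acid pKₐ is the usual yardstick (lower pKₐ → better LG).
cyclohexyl–N₂⁺ loses N₂: no meaningful conjugate acid; N₂ departs as an exceptionally stable neutral molecule
cyclohexyl–OTf loses OTf⁻: pKₐ(CF₃SO₃H (triflic acid)) ≈ -14
cyclohexyl–I loses I⁻: pKₐ(HI) ≈ -10
cyclohexyl–O(H)CH₃⁺ loses R'OH: pKₐ(R'OH₂⁺) ≈ -2.4
cyclohexyl–OC(O)C₆H₄NO₂ loses p-O₂N–C₆H₄–COO⁻: pKₐ(p-nitrobenzoic acid) ≈ 3.4

cyclohexyl–OC(O)C₆H₄NO₂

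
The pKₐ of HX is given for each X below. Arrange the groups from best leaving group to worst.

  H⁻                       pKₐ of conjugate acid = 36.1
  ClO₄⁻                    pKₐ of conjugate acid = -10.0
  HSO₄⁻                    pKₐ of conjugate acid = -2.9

Lower conjugate-acid pKₐ ⇒ weaker base ⇒ better leaving group.
Sorting by the given values: ClO₄⁻ (-10.0), HSO₄⁻ (-2.9), H⁻ (36.1).

ClO₄⁻ > HSO₄⁻ > H⁻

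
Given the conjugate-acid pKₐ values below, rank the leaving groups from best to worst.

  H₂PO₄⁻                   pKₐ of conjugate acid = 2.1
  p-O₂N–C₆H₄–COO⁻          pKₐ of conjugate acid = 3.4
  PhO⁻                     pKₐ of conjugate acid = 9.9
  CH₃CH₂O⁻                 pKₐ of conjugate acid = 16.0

Lower conjugate-acid pKₐ ⇒ weaker base ⇒ better leaving group.
Sorting by the given values: H₂PO₄⁻ (2.1), p-O₂N–C₆H₄–COO⁻ (3.4), PhO⁻ (9.9), CH₃CH₂O⁻ (16.0).

H₂PO₄⁻ > p-O₂N–C₆H₄–COO⁻ > PhO⁻ > CH₃CH₂O⁻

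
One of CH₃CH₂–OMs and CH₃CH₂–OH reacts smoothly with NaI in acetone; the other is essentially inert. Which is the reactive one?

CH₃CH₂–OMs

From CH₃CH₂–OH the departing group would be OH⁻ (pKₐ(H₂O) ≈ 15.7). Strong base; essentially never leaves without prior activation.
From CH₃CH₂–OMs the leaving group is OMs⁻ (pKₐ(CH₃SO₃H (MsOH)) ≈ -1.9). Resonance-delocalised alkanesulfonate.
(In practice CH₃CH₂–OMs is made from CH₃CH₂–OH by treatment with MsCl / Et₃N, converting the hydroxyl into a mesylate.)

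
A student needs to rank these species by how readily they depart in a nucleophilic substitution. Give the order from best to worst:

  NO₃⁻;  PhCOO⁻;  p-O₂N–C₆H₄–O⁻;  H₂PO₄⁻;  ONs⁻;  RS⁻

ONs⁻ > NO₃⁻ > H₂PO₄⁻ > PhCOO⁻ > p-O₂N–C₆H₄–O⁻ > RS⁻

ONs⁻: pKₐ(p-O₂NC₆H₄SO₃H) ≈ -3.5
NO₃⁻: pKₐ(HNO₃) ≈ -1.3
H₂PO₄⁻: pKₐ(H₃PO₄) ≈ 2.1
PhCOO⁻: pKₐ(C₆H₅COOH) ≈ 4.2
p-O₂N–C₆H₄–O⁻: pKₐ(p-nitrophenol) ≈ 7.2
RS⁻: pKₐ(RSH (a thiol)) ≈ 10.5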